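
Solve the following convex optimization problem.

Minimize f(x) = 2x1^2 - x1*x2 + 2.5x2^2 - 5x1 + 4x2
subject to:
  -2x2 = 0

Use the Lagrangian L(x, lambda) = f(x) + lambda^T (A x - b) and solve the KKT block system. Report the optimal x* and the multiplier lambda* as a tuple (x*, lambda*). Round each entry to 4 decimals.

Form the Lagrangian:
  L(x, lambda) = (1/2) x^T Q x + c^T x + lambda^T (A x - b)
Stationarity (grad_x L = 0): Q x + c + A^T lambda = 0.
Primal feasibility: A x = b.

This gives the KKT block system:
  [ Q   A^T ] [ x     ]   [-c ]
  [ A    0  ] [ lambda ] = [ b ]

Solving the linear system:
  x*      = (1.25, 0)
  lambda* = (1.375)
  f(x*)   = -3.125

x* = (1.25, 0), lambda* = (1.375)


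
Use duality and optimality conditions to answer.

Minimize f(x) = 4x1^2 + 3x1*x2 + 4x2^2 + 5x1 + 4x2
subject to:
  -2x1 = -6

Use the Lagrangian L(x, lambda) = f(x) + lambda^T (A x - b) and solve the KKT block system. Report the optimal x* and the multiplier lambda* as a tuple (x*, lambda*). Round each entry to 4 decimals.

Form the Lagrangian:
  L(x, lambda) = (1/2) x^T Q x + c^T x + lambda^T (A x - b)
Stationarity (grad_x L = 0): Q x + c + A^T lambda = 0.
Primal feasibility: A x = b.

This gives the KKT block system:
  [ Q   A^T ] [ x     ]   [-c ]
  [ A    0  ] [ lambda ] = [ b ]

Solving the linear system:
  x*      = (3, -1.625)
  lambda* = (12.0625)
  f(x*)   = 40.4375

x* = (3, -1.625), lambda* = (12.0625)


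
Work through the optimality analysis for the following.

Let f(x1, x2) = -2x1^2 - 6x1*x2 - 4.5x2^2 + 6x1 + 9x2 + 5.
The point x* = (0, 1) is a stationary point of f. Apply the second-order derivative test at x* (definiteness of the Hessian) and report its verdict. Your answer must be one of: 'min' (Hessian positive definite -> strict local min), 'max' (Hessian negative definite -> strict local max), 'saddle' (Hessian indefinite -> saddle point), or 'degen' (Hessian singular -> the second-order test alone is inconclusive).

Compute the Hessian H = grad^2 f:
  H = [[-4, -6], [-6, -9]]
Verify stationarity: grad f(x*) = H x* + g = (0, 0).
Eigenvalues of H: -13, 0.
H has a zero eigenvalue (singular; negative semidefinite but not definite), so H is neither positive definite, negative definite, nor indefinite. The second-order test alone is inconclusive -> degen.
(Indeed, f is constant along the null direction of H through x*, so x* is not a strict local extremum.)

degen


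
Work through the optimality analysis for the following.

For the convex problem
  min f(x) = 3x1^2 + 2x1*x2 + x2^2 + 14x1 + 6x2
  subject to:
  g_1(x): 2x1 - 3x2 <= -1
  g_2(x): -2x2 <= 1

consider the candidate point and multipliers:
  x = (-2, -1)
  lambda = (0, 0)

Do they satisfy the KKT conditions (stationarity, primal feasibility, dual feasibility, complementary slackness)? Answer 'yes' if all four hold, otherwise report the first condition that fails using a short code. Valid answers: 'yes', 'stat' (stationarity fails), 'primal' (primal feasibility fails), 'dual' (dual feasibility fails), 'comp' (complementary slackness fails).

Gradient of f: grad f(x) = Q x + c = (0, 0)
Constraint values g_i(x) = a_i^T x - b_i:
  g_1((-2, -1)) = 0
  g_2((-2, -1)) = 1
Stationarity residual: grad f(x) + sum_i lambda_i a_i = (0, 0)
  -> stationarity OK
Primal feasibility (all g_i <= 0): FAILS
Dual feasibility (all lambda_i >= 0): OK
Complementary slackness (lambda_i * g_i(x) = 0 for all i): OK

Verdict: the first failing condition is primal_feasibility -> primal.

primal


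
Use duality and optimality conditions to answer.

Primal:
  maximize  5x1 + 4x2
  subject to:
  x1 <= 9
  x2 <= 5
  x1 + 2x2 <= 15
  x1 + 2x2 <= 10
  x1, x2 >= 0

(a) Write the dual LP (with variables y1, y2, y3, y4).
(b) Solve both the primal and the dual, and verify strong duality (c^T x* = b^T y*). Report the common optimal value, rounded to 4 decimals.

The standard primal-dual pair for 'max c^T x s.t. A x <= b, x >= 0' is:
  Dual:  min b^T y  s.t.  A^T y >= c,  y >= 0.

So the dual LP is:
  minimize  9y1 + 5y2 + 15y3 + 10y4
  subject to:
    y1 + y3 + y4 >= 5
    y2 + 2y3 + 2y4 >= 4
    y1, y2, y3, y4 >= 0

Solving the primal: x* = (9, 0.5).
  primal value c^T x* = 47.
Solving the dual: y* = (3, 0, 0, 2).
  dual value b^T y* = 47.
Strong duality: c^T x* = b^T y*. Confirmed.

47


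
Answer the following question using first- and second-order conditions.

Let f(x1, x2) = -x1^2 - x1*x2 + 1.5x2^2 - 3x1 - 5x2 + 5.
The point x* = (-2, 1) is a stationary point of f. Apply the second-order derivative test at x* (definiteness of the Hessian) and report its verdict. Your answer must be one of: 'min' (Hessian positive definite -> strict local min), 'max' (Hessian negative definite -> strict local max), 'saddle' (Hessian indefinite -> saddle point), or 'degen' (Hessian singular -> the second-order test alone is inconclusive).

Compute the Hessian H = grad^2 f:
  H = [[-2, -1], [-1, 3]]
Verify stationarity: grad f(x*) = H x* + g = (0, 0).
Eigenvalues of H: -2.1926, 3.1926.
Eigenvalues have mixed signs, so H is indefinite -> x* is a saddle point.

saddle


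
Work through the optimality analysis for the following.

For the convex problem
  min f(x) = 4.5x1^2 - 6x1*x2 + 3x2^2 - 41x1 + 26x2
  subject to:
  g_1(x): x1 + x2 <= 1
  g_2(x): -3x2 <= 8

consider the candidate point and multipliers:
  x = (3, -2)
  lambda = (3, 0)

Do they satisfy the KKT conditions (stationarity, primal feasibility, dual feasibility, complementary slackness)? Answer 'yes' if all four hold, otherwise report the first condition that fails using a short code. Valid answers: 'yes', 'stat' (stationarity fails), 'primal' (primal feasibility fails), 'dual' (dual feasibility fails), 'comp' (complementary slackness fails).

Gradient of f: grad f(x) = Q x + c = (-2, -4)
Constraint values g_i(x) = a_i^T x - b_i:
  g_1((3, -2)) = 0
  g_2((3, -2)) = -2
Stationarity residual: grad f(x) + sum_i lambda_i a_i = (1, -1)
  -> stationarity FAILS
Primal feasibility (all g_i <= 0): OK
Dual feasibility (all lambda_i >= 0): OK
Complementary slackness (lambda_i * g_i(x) = 0 for all i): OK

Verdict: the first failing condition is stationarity -> stat.

stat


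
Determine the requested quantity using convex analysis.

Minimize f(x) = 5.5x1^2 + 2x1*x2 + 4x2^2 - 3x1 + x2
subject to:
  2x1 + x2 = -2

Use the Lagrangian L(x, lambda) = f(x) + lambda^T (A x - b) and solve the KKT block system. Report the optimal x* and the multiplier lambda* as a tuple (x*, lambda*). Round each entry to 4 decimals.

Form the Lagrangian:
  L(x, lambda) = (1/2) x^T Q x + c^T x + lambda^T (A x - b)
Stationarity (grad_x L = 0): Q x + c + A^T lambda = 0.
Primal feasibility: A x = b.

This gives the KKT block system:
  [ Q   A^T ] [ x     ]   [-c ]
  [ A    0  ] [ lambda ] = [ b ]

Solving the linear system:
  x*      = (-0.6571, -0.6857)
  lambda* = (5.8)
  f(x*)   = 6.4429

x* = (-0.6571, -0.6857), lambda* = (5.8)


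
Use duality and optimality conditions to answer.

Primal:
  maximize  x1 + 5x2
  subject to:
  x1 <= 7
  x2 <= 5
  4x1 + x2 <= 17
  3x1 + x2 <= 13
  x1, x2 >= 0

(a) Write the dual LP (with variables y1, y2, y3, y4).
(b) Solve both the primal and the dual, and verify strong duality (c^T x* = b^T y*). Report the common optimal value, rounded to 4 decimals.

The standard primal-dual pair for 'max c^T x s.t. A x <= b, x >= 0' is:
  Dual:  min b^T y  s.t.  A^T y >= c,  y >= 0.

So the dual LP is:
  minimize  7y1 + 5y2 + 17y3 + 13y4
  subject to:
    y1 + 4y3 + 3y4 >= 1
    y2 + y3 + y4 >= 5
    y1, y2, y3, y4 >= 0

Solving the primal: x* = (2.6667, 5).
  primal value c^T x* = 27.6667.
Solving the dual: y* = (0, 4.6667, 0, 0.3333).
  dual value b^T y* = 27.6667.
Strong duality: c^T x* = b^T y*. Confirmed.

27.6667


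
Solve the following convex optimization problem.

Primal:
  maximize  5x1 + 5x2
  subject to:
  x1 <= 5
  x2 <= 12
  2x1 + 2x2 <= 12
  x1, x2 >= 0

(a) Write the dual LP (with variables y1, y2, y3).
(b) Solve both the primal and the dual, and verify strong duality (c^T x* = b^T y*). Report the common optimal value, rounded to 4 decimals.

The standard primal-dual pair for 'max c^T x s.t. A x <= b, x >= 0' is:
  Dual:  min b^T y  s.t.  A^T y >= c,  y >= 0.

So the dual LP is:
  minimize  5y1 + 12y2 + 12y3
  subject to:
    y1 + 2y3 >= 5
    y2 + 2y3 >= 5
    y1, y2, y3 >= 0

Solving the primal: x* = (0, 6).
  primal value c^T x* = 30.
Solving the dual: y* = (0, 0, 2.5).
  dual value b^T y* = 30.
Strong duality: c^T x* = b^T y*. Confirmed.

30


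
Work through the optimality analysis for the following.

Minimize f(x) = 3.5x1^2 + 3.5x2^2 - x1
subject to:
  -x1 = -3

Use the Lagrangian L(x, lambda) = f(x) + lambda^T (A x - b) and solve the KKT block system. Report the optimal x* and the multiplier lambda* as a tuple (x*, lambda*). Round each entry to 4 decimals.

Form the Lagrangian:
  L(x, lambda) = (1/2) x^T Q x + c^T x + lambda^T (A x - b)
Stationarity (grad_x L = 0): Q x + c + A^T lambda = 0.
Primal feasibility: A x = b.

This gives the KKT block system:
  [ Q   A^T ] [ x     ]   [-c ]
  [ A    0  ] [ lambda ] = [ b ]

Solving the linear system:
  x*      = (3, 0)
  lambda* = (20)
  f(x*)   = 28.5

x* = (3, 0), lambda* = (20)


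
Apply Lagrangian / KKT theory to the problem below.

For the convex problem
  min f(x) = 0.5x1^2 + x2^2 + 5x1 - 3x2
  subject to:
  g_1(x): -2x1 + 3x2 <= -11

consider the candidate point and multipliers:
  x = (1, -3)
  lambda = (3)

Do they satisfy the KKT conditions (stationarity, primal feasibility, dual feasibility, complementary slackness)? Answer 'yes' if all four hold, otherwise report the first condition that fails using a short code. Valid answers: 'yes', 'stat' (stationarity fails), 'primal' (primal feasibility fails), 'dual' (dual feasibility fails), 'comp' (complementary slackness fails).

Gradient of f: grad f(x) = Q x + c = (6, -9)
Constraint values g_i(x) = a_i^T x - b_i:
  g_1((1, -3)) = 0
Stationarity residual: grad f(x) + sum_i lambda_i a_i = (0, 0)
  -> stationarity OK
Primal feasibility (all g_i <= 0): OK
Dual feasibility (all lambda_i >= 0): OK
Complementary slackness (lambda_i * g_i(x) = 0 for all i): OK

Verdict: yes, KKT holds.

yes


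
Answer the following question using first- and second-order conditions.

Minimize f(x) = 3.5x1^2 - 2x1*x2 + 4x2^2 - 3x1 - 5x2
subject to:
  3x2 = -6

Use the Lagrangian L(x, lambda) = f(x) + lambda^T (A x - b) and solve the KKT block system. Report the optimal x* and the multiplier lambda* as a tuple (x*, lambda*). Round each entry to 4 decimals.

Form the Lagrangian:
  L(x, lambda) = (1/2) x^T Q x + c^T x + lambda^T (A x - b)
Stationarity (grad_x L = 0): Q x + c + A^T lambda = 0.
Primal feasibility: A x = b.

This gives the KKT block system:
  [ Q   A^T ] [ x     ]   [-c ]
  [ A    0  ] [ lambda ] = [ b ]

Solving the linear system:
  x*      = (-0.1429, -2)
  lambda* = (6.9048)
  f(x*)   = 25.9286

x* = (-0.1429, -2), lambda* = (6.9048)


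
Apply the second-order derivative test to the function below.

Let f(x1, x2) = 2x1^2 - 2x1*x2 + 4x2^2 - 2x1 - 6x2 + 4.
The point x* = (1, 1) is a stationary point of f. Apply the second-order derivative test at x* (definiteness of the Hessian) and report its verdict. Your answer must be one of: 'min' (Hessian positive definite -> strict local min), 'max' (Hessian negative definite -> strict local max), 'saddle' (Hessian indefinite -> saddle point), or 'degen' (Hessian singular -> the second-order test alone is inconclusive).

Compute the Hessian H = grad^2 f:
  H = [[4, -2], [-2, 8]]
Verify stationarity: grad f(x*) = H x* + g = (0, 0).
Eigenvalues of H: 3.1716, 8.8284.
Both eigenvalues > 0, so H is positive definite -> x* is a strict local min.

min


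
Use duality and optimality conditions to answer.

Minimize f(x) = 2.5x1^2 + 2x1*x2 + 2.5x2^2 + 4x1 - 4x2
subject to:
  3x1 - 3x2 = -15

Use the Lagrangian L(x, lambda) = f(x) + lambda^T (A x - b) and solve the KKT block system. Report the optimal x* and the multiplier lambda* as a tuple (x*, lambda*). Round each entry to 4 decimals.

Form the Lagrangian:
  L(x, lambda) = (1/2) x^T Q x + c^T x + lambda^T (A x - b)
Stationarity (grad_x L = 0): Q x + c + A^T lambda = 0.
Primal feasibility: A x = b.

This gives the KKT block system:
  [ Q   A^T ] [ x     ]   [-c ]
  [ A    0  ] [ lambda ] = [ b ]

Solving the linear system:
  x*      = (-2.5, 2.5)
  lambda* = (1.1667)
  f(x*)   = -1.25

x* = (-2.5, 2.5), lambda* = (1.1667)


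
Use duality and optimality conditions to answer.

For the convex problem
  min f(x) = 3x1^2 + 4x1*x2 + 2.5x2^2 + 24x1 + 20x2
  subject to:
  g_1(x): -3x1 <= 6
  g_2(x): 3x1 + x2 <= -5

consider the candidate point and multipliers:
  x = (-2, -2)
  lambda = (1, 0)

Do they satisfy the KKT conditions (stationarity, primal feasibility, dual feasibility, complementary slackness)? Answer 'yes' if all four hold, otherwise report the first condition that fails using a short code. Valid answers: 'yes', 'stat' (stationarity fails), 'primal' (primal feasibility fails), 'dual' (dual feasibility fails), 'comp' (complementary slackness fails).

Gradient of f: grad f(x) = Q x + c = (4, 2)
Constraint values g_i(x) = a_i^T x - b_i:
  g_1((-2, -2)) = 0
  g_2((-2, -2)) = -3
Stationarity residual: grad f(x) + sum_i lambda_i a_i = (1, 2)
  -> stationarity FAILS
Primal feasibility (all g_i <= 0): OK
Dual feasibility (all lambda_i >= 0): OK
Complementary slackness (lambda_i * g_i(x) = 0 for all i): OK

Verdict: the first failing condition is stationarity -> stat.

stat


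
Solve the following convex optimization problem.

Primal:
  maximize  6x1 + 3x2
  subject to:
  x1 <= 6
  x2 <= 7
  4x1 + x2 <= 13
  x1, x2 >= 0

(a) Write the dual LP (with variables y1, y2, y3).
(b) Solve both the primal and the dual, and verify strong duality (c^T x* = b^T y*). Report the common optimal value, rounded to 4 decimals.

The standard primal-dual pair for 'max c^T x s.t. A x <= b, x >= 0' is:
  Dual:  min b^T y  s.t.  A^T y >= c,  y >= 0.

So the dual LP is:
  minimize  6y1 + 7y2 + 13y3
  subject to:
    y1 + 4y3 >= 6
    y2 + y3 >= 3
    y1, y2, y3 >= 0

Solving the primal: x* = (1.5, 7).
  primal value c^T x* = 30.
Solving the dual: y* = (0, 1.5, 1.5).
  dual value b^T y* = 30.
Strong duality: c^T x* = b^T y*. Confirmed.

30


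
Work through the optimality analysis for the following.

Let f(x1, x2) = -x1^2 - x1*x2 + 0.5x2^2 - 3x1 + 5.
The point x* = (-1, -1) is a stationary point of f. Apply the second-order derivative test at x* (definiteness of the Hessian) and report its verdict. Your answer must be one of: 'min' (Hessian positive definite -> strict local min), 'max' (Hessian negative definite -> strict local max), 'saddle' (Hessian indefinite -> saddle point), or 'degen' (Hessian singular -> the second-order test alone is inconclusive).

Compute the Hessian H = grad^2 f:
  H = [[-2, -1], [-1, 1]]
Verify stationarity: grad f(x*) = H x* + g = (0, 0).
Eigenvalues of H: -2.3028, 1.3028.
Eigenvalues have mixed signs, so H is indefinite -> x* is a saddle point.

saddle


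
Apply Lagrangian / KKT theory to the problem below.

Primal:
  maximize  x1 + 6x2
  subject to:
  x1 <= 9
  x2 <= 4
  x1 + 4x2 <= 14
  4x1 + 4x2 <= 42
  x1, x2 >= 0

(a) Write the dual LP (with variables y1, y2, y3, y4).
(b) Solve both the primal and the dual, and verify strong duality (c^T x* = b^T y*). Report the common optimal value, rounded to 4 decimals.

The standard primal-dual pair for 'max c^T x s.t. A x <= b, x >= 0' is:
  Dual:  min b^T y  s.t.  A^T y >= c,  y >= 0.

So the dual LP is:
  minimize  9y1 + 4y2 + 14y3 + 42y4
  subject to:
    y1 + y3 + 4y4 >= 1
    y2 + 4y3 + 4y4 >= 6
    y1, y2, y3, y4 >= 0

Solving the primal: x* = (0, 3.5).
  primal value c^T x* = 21.
Solving the dual: y* = (0, 0, 1.5, 0).
  dual value b^T y* = 21.
Strong duality: c^T x* = b^T y*. Confirmed.

21


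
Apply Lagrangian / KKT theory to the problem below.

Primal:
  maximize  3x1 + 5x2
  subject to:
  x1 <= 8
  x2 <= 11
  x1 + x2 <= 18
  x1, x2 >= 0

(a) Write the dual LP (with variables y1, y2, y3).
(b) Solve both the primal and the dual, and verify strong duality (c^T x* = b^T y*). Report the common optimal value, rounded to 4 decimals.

The standard primal-dual pair for 'max c^T x s.t. A x <= b, x >= 0' is:
  Dual:  min b^T y  s.t.  A^T y >= c,  y >= 0.

So the dual LP is:
  minimize  8y1 + 11y2 + 18y3
  subject to:
    y1 + y3 >= 3
    y2 + y3 >= 5
    y1, y2, y3 >= 0

Solving the primal: x* = (7, 11).
  primal value c^T x* = 76.
Solving the dual: y* = (0, 2, 3).
  dual value b^T y* = 76.
Strong duality: c^T x* = b^T y*. Confirmed.

76


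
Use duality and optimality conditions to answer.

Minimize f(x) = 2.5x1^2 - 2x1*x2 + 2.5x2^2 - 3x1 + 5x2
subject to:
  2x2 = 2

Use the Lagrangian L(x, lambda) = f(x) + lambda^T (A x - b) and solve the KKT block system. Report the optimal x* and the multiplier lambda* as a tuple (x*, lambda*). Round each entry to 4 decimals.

Form the Lagrangian:
  L(x, lambda) = (1/2) x^T Q x + c^T x + lambda^T (A x - b)
Stationarity (grad_x L = 0): Q x + c + A^T lambda = 0.
Primal feasibility: A x = b.

This gives the KKT block system:
  [ Q   A^T ] [ x     ]   [-c ]
  [ A    0  ] [ lambda ] = [ b ]

Solving the linear system:
  x*      = (1, 1)
  lambda* = (-4)
  f(x*)   = 5

x* = (1, 1), lambda* = (-4)


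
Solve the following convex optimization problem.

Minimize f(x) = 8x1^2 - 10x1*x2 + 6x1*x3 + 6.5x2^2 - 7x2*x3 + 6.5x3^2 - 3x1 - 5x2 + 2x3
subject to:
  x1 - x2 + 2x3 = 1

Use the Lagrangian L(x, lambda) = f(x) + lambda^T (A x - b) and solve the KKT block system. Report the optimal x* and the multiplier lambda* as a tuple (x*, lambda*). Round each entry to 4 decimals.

Form the Lagrangian:
  L(x, lambda) = (1/2) x^T Q x + c^T x + lambda^T (A x - b)
Stationarity (grad_x L = 0): Q x + c + A^T lambda = 0.
Primal feasibility: A x = b.

This gives the KKT block system:
  [ Q   A^T ] [ x     ]   [-c ]
  [ A    0  ] [ lambda ] = [ b ]

Solving the linear system:
  x*      = (0.8831, 1.1039, 0.6104)
  lambda* = (-3.7532)
  f(x*)   = -1.5974

x* = (0.8831, 1.1039, 0.6104), lambda* = (-3.7532)


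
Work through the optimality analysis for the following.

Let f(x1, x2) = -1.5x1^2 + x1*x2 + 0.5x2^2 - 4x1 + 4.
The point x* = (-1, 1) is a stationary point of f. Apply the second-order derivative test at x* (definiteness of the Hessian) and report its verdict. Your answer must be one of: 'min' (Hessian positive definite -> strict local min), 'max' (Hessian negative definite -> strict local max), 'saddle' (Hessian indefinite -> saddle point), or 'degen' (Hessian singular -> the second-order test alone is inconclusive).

Compute the Hessian H = grad^2 f:
  H = [[-3, 1], [1, 1]]
Verify stationarity: grad f(x*) = H x* + g = (0, 0).
Eigenvalues of H: -3.2361, 1.2361.
Eigenvalues have mixed signs, so H is indefinite -> x* is a saddle point.

saddle


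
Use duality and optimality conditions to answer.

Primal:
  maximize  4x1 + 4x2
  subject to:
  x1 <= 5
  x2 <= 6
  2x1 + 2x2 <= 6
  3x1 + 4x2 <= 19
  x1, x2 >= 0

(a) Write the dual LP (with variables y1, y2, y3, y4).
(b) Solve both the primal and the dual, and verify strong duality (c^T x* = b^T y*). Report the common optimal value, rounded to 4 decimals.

The standard primal-dual pair for 'max c^T x s.t. A x <= b, x >= 0' is:
  Dual:  min b^T y  s.t.  A^T y >= c,  y >= 0.

So the dual LP is:
  minimize  5y1 + 6y2 + 6y3 + 19y4
  subject to:
    y1 + 2y3 + 3y4 >= 4
    y2 + 2y3 + 4y4 >= 4
    y1, y2, y3, y4 >= 0

Solving the primal: x* = (3, 0).
  primal value c^T x* = 12.
Solving the dual: y* = (0, 0, 2, 0).
  dual value b^T y* = 12.
Strong duality: c^T x* = b^T y*. Confirmed.

12


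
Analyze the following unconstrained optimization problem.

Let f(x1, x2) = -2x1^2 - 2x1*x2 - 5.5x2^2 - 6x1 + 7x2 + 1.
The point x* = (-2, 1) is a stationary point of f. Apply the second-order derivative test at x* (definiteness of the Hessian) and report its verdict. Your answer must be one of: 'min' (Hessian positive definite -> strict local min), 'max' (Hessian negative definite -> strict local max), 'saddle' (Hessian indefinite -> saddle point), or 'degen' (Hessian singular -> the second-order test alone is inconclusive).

Compute the Hessian H = grad^2 f:
  H = [[-4, -2], [-2, -11]]
Verify stationarity: grad f(x*) = H x* + g = (0, 0).
Eigenvalues of H: -11.5311, -3.4689.
Both eigenvalues < 0, so H is negative definite -> x* is a strict local max.

max


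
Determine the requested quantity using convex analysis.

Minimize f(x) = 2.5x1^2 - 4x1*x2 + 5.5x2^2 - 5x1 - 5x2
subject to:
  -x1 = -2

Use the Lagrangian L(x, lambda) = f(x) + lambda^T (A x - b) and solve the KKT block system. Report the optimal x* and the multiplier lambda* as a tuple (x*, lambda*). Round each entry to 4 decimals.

Form the Lagrangian:
  L(x, lambda) = (1/2) x^T Q x + c^T x + lambda^T (A x - b)
Stationarity (grad_x L = 0): Q x + c + A^T lambda = 0.
Primal feasibility: A x = b.

This gives the KKT block system:
  [ Q   A^T ] [ x     ]   [-c ]
  [ A    0  ] [ lambda ] = [ b ]

Solving the linear system:
  x*      = (2, 1.1818)
  lambda* = (0.2727)
  f(x*)   = -7.6818

x* = (2, 1.1818), lambda* = (0.2727)


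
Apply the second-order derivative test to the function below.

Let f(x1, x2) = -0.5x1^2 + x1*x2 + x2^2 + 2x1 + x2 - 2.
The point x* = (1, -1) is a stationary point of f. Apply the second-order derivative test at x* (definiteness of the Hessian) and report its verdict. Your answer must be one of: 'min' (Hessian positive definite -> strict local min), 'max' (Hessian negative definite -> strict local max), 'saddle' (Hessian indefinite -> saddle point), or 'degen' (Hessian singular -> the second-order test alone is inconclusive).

Compute the Hessian H = grad^2 f:
  H = [[-1, 1], [1, 2]]
Verify stationarity: grad f(x*) = H x* + g = (0, 0).
Eigenvalues of H: -1.3028, 2.3028.
Eigenvalues have mixed signs, so H is indefinite -> x* is a saddle point.

saddle


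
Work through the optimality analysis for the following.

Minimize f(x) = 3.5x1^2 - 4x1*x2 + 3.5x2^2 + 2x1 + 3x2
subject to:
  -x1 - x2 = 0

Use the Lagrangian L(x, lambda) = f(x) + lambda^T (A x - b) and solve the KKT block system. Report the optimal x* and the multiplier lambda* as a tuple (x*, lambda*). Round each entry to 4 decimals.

Form the Lagrangian:
  L(x, lambda) = (1/2) x^T Q x + c^T x + lambda^T (A x - b)
Stationarity (grad_x L = 0): Q x + c + A^T lambda = 0.
Primal feasibility: A x = b.

This gives the KKT block system:
  [ Q   A^T ] [ x     ]   [-c ]
  [ A    0  ] [ lambda ] = [ b ]

Solving the linear system:
  x*      = (0.0455, -0.0455)
  lambda* = (2.5)
  f(x*)   = -0.0227

x* = (0.0455, -0.0455), lambda* = (2.5)


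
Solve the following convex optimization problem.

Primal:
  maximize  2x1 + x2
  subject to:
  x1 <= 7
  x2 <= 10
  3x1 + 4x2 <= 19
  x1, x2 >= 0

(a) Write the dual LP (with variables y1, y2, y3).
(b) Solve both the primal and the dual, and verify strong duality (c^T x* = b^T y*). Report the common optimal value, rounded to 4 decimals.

The standard primal-dual pair for 'max c^T x s.t. A x <= b, x >= 0' is:
  Dual:  min b^T y  s.t.  A^T y >= c,  y >= 0.

So the dual LP is:
  minimize  7y1 + 10y2 + 19y3
  subject to:
    y1 + 3y3 >= 2
    y2 + 4y3 >= 1
    y1, y2, y3 >= 0

Solving the primal: x* = (6.3333, 0).
  primal value c^T x* = 12.6667.
Solving the dual: y* = (0, 0, 0.6667).
  dual value b^T y* = 12.6667.
Strong duality: c^T x* = b^T y*. Confirmed.

12.6667


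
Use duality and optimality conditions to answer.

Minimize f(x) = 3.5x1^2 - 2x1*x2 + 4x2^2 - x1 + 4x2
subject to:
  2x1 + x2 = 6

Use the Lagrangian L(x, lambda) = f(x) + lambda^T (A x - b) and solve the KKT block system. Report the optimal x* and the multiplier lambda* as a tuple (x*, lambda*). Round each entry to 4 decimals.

Form the Lagrangian:
  L(x, lambda) = (1/2) x^T Q x + c^T x + lambda^T (A x - b)
Stationarity (grad_x L = 0): Q x + c + A^T lambda = 0.
Primal feasibility: A x = b.

This gives the KKT block system:
  [ Q   A^T ] [ x     ]   [-c ]
  [ A    0  ] [ lambda ] = [ b ]

Solving the linear system:
  x*      = (2.4894, 1.0213)
  lambda* = (-7.1915)
  f(x*)   = 22.3723

x* = (2.4894, 1.0213), lambda* = (-7.1915)


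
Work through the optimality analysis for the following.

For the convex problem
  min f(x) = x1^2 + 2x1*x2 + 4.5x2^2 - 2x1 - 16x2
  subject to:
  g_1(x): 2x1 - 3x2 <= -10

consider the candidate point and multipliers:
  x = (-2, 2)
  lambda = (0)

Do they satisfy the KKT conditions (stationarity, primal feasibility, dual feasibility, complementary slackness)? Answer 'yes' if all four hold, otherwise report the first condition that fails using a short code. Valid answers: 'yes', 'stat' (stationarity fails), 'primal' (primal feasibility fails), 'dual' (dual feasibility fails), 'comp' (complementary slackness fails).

Gradient of f: grad f(x) = Q x + c = (-2, -2)
Constraint values g_i(x) = a_i^T x - b_i:
  g_1((-2, 2)) = 0
Stationarity residual: grad f(x) + sum_i lambda_i a_i = (-2, -2)
  -> stationarity FAILS
Primal feasibility (all g_i <= 0): OK
Dual feasibility (all lambda_i >= 0): OK
Complementary slackness (lambda_i * g_i(x) = 0 for all i): OK

Verdict: the first failing condition is stationarity -> stat.

stat


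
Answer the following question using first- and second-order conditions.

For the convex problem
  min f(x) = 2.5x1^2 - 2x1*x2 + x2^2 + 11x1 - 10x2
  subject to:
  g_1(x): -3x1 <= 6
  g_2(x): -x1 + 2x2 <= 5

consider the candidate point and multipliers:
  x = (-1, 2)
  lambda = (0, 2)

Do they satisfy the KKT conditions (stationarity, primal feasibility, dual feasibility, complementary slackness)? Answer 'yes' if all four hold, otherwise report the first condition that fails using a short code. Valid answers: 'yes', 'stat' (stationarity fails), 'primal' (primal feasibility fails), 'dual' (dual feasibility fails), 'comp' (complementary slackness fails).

Gradient of f: grad f(x) = Q x + c = (2, -4)
Constraint values g_i(x) = a_i^T x - b_i:
  g_1((-1, 2)) = -3
  g_2((-1, 2)) = 0
Stationarity residual: grad f(x) + sum_i lambda_i a_i = (0, 0)
  -> stationarity OK
Primal feasibility (all g_i <= 0): OK
Dual feasibility (all lambda_i >= 0): OK
Complementary slackness (lambda_i * g_i(x) = 0 for all i): OK

Verdict: yes, KKT holds.

yes


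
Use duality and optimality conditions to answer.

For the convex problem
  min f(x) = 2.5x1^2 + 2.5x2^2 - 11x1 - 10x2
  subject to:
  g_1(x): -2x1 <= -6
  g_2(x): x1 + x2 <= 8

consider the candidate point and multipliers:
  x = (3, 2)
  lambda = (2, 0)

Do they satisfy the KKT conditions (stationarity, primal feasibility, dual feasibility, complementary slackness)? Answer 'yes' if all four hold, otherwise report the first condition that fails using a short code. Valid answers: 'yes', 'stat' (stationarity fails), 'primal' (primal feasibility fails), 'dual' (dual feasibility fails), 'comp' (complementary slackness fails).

Gradient of f: grad f(x) = Q x + c = (4, 0)
Constraint values g_i(x) = a_i^T x - b_i:
  g_1((3, 2)) = 0
  g_2((3, 2)) = -3
Stationarity residual: grad f(x) + sum_i lambda_i a_i = (0, 0)
  -> stationarity OK
Primal feasibility (all g_i <= 0): OK
Dual feasibility (all lambda_i >= 0): OK
Complementary slackness (lambda_i * g_i(x) = 0 for all i): OK

Verdict: yes, KKT holds.

yes


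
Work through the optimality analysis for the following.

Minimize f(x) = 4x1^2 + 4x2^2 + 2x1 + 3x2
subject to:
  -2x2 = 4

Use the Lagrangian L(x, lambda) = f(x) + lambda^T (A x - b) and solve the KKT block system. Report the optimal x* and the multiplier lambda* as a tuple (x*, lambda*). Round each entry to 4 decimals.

Form the Lagrangian:
  L(x, lambda) = (1/2) x^T Q x + c^T x + lambda^T (A x - b)
Stationarity (grad_x L = 0): Q x + c + A^T lambda = 0.
Primal feasibility: A x = b.

This gives the KKT block system:
  [ Q   A^T ] [ x     ]   [-c ]
  [ A    0  ] [ lambda ] = [ b ]

Solving the linear system:
  x*      = (-0.25, -2)
  lambda* = (-6.5)
  f(x*)   = 9.75

x* = (-0.25, -2), lambda* = (-6.5)


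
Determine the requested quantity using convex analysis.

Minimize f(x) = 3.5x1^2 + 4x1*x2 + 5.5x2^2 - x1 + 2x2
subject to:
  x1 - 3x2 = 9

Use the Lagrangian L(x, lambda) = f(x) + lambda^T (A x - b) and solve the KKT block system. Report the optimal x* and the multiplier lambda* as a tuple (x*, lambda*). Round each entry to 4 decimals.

Form the Lagrangian:
  L(x, lambda) = (1/2) x^T Q x + c^T x + lambda^T (A x - b)
Stationarity (grad_x L = 0): Q x + c + A^T lambda = 0.
Primal feasibility: A x = b.

This gives the KKT block system:
  [ Q   A^T ] [ x     ]   [-c ]
  [ A    0  ] [ lambda ] = [ b ]

Solving the linear system:
  x*      = (2.1429, -2.2857)
  lambda* = (-4.8571)
  f(x*)   = 18.5

x* = (2.1429, -2.2857), lambda* = (-4.8571)


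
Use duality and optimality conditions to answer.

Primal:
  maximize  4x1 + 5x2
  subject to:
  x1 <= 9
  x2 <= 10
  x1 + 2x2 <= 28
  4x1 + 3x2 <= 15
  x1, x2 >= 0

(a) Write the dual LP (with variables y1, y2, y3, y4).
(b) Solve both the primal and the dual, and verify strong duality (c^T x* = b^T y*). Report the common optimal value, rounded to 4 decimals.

The standard primal-dual pair for 'max c^T x s.t. A x <= b, x >= 0' is:
  Dual:  min b^T y  s.t.  A^T y >= c,  y >= 0.

So the dual LP is:
  minimize  9y1 + 10y2 + 28y3 + 15y4
  subject to:
    y1 + y3 + 4y4 >= 4
    y2 + 2y3 + 3y4 >= 5
    y1, y2, y3, y4 >= 0

Solving the primal: x* = (0, 5).
  primal value c^T x* = 25.
Solving the dual: y* = (0, 0, 0, 1.6667).
  dual value b^T y* = 25.
Strong duality: c^T x* = b^T y*. Confirmed.

25


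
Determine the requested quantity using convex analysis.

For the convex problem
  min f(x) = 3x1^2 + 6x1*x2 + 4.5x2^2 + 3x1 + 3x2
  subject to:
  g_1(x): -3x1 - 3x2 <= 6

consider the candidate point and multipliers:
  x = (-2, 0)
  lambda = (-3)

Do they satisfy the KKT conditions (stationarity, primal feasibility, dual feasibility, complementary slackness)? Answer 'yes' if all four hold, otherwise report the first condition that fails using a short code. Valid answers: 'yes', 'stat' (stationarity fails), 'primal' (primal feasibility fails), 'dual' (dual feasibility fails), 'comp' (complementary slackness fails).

Gradient of f: grad f(x) = Q x + c = (-9, -9)
Constraint values g_i(x) = a_i^T x - b_i:
  g_1((-2, 0)) = 0
Stationarity residual: grad f(x) + sum_i lambda_i a_i = (0, 0)
  -> stationarity OK
Primal feasibility (all g_i <= 0): OK
Dual feasibility (all lambda_i >= 0): FAILS
Complementary slackness (lambda_i * g_i(x) = 0 for all i): OK

Verdict: the first failing condition is dual_feasibility -> dual.

dual


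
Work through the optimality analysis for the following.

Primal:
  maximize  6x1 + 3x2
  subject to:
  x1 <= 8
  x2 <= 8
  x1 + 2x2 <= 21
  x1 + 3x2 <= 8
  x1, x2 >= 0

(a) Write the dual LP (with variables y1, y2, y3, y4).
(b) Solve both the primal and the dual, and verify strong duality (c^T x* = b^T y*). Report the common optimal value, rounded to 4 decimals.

The standard primal-dual pair for 'max c^T x s.t. A x <= b, x >= 0' is:
  Dual:  min b^T y  s.t.  A^T y >= c,  y >= 0.

So the dual LP is:
  minimize  8y1 + 8y2 + 21y3 + 8y4
  subject to:
    y1 + y3 + y4 >= 6
    y2 + 2y3 + 3y4 >= 3
    y1, y2, y3, y4 >= 0

Solving the primal: x* = (8, 0).
  primal value c^T x* = 48.
Solving the dual: y* = (5, 0, 0, 1).
  dual value b^T y* = 48.
Strong duality: c^T x* = b^T y*. Confirmed.

48


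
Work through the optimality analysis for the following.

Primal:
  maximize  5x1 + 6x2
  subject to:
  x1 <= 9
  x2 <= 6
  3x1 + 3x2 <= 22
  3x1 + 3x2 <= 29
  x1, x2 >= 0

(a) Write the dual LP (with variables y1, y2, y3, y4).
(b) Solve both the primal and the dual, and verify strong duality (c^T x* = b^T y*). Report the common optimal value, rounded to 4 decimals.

The standard primal-dual pair for 'max c^T x s.t. A x <= b, x >= 0' is:
  Dual:  min b^T y  s.t.  A^T y >= c,  y >= 0.

So the dual LP is:
  minimize  9y1 + 6y2 + 22y3 + 29y4
  subject to:
    y1 + 3y3 + 3y4 >= 5
    y2 + 3y3 + 3y4 >= 6
    y1, y2, y3, y4 >= 0

Solving the primal: x* = (1.3333, 6).
  primal value c^T x* = 42.6667.
Solving the dual: y* = (0, 1, 1.6667, 0).
  dual value b^T y* = 42.6667.
Strong duality: c^T x* = b^T y*. Confirmed.

42.6667


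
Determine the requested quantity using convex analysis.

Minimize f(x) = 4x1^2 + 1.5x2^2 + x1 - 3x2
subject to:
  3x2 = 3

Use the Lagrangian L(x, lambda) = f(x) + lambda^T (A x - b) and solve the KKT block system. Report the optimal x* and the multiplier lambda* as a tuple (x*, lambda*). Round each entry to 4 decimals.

Form the Lagrangian:
  L(x, lambda) = (1/2) x^T Q x + c^T x + lambda^T (A x - b)
Stationarity (grad_x L = 0): Q x + c + A^T lambda = 0.
Primal feasibility: A x = b.

This gives the KKT block system:
  [ Q   A^T ] [ x     ]   [-c ]
  [ A    0  ] [ lambda ] = [ b ]

Solving the linear system:
  x*      = (-0.125, 1)
  lambda* = (0)
  f(x*)   = -1.5625

x* = (-0.125, 1), lambda* = (0)


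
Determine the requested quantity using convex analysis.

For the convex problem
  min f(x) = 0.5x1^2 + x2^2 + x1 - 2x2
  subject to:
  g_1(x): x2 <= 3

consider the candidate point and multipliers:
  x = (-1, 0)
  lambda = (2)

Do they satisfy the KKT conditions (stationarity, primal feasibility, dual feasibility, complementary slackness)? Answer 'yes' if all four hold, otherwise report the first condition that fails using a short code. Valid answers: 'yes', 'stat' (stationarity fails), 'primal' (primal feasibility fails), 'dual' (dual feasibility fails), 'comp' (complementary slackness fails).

Gradient of f: grad f(x) = Q x + c = (0, -2)
Constraint values g_i(x) = a_i^T x - b_i:
  g_1((-1, 0)) = -3
Stationarity residual: grad f(x) + sum_i lambda_i a_i = (0, 0)
  -> stationarity OK
Primal feasibility (all g_i <= 0): OK
Dual feasibility (all lambda_i >= 0): OK
Complementary slackness (lambda_i * g_i(x) = 0 for all i): FAILS

Verdict: the first failing condition is complementary_slackness -> comp.

comp


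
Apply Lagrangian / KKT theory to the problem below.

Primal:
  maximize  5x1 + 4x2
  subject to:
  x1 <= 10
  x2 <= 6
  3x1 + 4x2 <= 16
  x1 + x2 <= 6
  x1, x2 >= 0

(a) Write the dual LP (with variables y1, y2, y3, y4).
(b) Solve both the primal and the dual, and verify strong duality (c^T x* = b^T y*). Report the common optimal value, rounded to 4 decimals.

The standard primal-dual pair for 'max c^T x s.t. A x <= b, x >= 0' is:
  Dual:  min b^T y  s.t.  A^T y >= c,  y >= 0.

So the dual LP is:
  minimize  10y1 + 6y2 + 16y3 + 6y4
  subject to:
    y1 + 3y3 + y4 >= 5
    y2 + 4y3 + y4 >= 4
    y1, y2, y3, y4 >= 0

Solving the primal: x* = (5.3333, 0).
  primal value c^T x* = 26.6667.
Solving the dual: y* = (0, 0, 1.6667, 0).
  dual value b^T y* = 26.6667.
Strong duality: c^T x* = b^T y*. Confirmed.

26.6667


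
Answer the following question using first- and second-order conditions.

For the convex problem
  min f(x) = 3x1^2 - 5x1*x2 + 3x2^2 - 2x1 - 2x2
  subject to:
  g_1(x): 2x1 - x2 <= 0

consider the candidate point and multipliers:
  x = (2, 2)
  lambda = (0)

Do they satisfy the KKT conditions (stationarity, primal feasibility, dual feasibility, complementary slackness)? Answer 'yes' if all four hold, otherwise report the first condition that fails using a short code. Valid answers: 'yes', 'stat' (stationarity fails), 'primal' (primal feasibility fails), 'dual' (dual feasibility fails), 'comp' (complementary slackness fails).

Gradient of f: grad f(x) = Q x + c = (0, 0)
Constraint values g_i(x) = a_i^T x - b_i:
  g_1((2, 2)) = 2
Stationarity residual: grad f(x) + sum_i lambda_i a_i = (0, 0)
  -> stationarity OK
Primal feasibility (all g_i <= 0): FAILS
Dual feasibility (all lambda_i >= 0): OK
Complementary slackness (lambda_i * g_i(x) = 0 for all i): OK

Verdict: the first failing condition is primal_feasibility -> primal.

primal


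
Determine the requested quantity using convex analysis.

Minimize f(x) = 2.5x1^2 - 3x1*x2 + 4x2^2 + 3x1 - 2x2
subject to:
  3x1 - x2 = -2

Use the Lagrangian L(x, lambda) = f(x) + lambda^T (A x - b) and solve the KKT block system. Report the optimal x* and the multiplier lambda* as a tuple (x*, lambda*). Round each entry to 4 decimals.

Form the Lagrangian:
  L(x, lambda) = (1/2) x^T Q x + c^T x + lambda^T (A x - b)
Stationarity (grad_x L = 0): Q x + c + A^T lambda = 0.
Primal feasibility: A x = b.

This gives the KKT block system:
  [ Q   A^T ] [ x     ]   [-c ]
  [ A    0  ] [ lambda ] = [ b ]

Solving the linear system:
  x*      = (-0.661, 0.0169)
  lambda* = (0.1186)
  f(x*)   = -0.8898

x* = (-0.661, 0.0169), lambda* = (0.1186)


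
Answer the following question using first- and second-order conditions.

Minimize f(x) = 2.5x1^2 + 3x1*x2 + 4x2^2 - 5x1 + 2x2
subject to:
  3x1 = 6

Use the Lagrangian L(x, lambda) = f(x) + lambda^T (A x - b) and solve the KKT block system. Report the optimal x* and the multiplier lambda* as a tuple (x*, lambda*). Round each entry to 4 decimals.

Form the Lagrangian:
  L(x, lambda) = (1/2) x^T Q x + c^T x + lambda^T (A x - b)
Stationarity (grad_x L = 0): Q x + c + A^T lambda = 0.
Primal feasibility: A x = b.

This gives the KKT block system:
  [ Q   A^T ] [ x     ]   [-c ]
  [ A    0  ] [ lambda ] = [ b ]

Solving the linear system:
  x*      = (2, -1)
  lambda* = (-0.6667)
  f(x*)   = -4

x* = (2, -1), lambda* = (-0.6667)


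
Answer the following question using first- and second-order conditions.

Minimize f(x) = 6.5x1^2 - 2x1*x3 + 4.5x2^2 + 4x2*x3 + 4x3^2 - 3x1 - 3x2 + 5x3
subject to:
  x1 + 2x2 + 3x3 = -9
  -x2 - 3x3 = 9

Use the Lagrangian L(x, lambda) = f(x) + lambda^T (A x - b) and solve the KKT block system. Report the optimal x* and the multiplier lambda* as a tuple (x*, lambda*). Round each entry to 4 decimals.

Form the Lagrangian:
  L(x, lambda) = (1/2) x^T Q x + c^T x + lambda^T (A x - b)
Stationarity (grad_x L = 0): Q x + c + A^T lambda = 0.
Primal feasibility: A x = b.

This gives the KKT block system:
  [ Q   A^T ] [ x     ]   [-c ]
  [ A    0  ] [ lambda ] = [ b ]

Solving the linear system:
  x*      = (-0.6176, 0.6176, -3.2059)
  lambda* = (4.6176, -1.0294)
  f(x*)   = 17.3971

x* = (-0.6176, 0.6176, -3.2059), lambda* = (4.6176, -1.0294)


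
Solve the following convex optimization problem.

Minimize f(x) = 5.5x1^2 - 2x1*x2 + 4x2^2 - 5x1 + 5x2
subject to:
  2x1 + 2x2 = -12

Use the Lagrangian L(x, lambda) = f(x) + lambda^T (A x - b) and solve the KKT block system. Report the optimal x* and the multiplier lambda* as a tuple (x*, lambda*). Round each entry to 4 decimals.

Form the Lagrangian:
  L(x, lambda) = (1/2) x^T Q x + c^T x + lambda^T (A x - b)
Stationarity (grad_x L = 0): Q x + c + A^T lambda = 0.
Primal feasibility: A x = b.

This gives the KKT block system:
  [ Q   A^T ] [ x     ]   [-c ]
  [ A    0  ] [ lambda ] = [ b ]

Solving the linear system:
  x*      = (-2.1739, -3.8261)
  lambda* = (10.6304)
  f(x*)   = 59.6522

x* = (-2.1739, -3.8261), lambda* = (10.6304)


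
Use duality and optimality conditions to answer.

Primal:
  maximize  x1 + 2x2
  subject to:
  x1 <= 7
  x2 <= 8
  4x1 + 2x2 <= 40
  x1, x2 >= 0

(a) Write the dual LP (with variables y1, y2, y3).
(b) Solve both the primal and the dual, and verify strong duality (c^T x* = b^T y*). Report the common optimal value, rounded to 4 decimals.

The standard primal-dual pair for 'max c^T x s.t. A x <= b, x >= 0' is:
  Dual:  min b^T y  s.t.  A^T y >= c,  y >= 0.

So the dual LP is:
  minimize  7y1 + 8y2 + 40y3
  subject to:
    y1 + 4y3 >= 1
    y2 + 2y3 >= 2
    y1, y2, y3 >= 0

Solving the primal: x* = (6, 8).
  primal value c^T x* = 22.
Solving the dual: y* = (0, 1.5, 0.25).
  dual value b^T y* = 22.
Strong duality: c^T x* = b^T y*. Confirmed.

22


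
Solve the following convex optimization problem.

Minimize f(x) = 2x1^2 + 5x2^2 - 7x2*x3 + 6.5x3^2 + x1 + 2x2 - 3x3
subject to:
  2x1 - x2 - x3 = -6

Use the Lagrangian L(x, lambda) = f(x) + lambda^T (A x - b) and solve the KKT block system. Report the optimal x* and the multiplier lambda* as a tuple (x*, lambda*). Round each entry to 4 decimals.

Form the Lagrangian:
  L(x, lambda) = (1/2) x^T Q x + c^T x + lambda^T (A x - b)
Stationarity (grad_x L = 0): Q x + c + A^T lambda = 0.
Primal feasibility: A x = b.

This gives the KKT block system:
  [ Q   A^T ] [ x     ]   [-c ]
  [ A    0  ] [ lambda ] = [ b ]

Solving the linear system:
  x*      = (-2.0911, 0.8475, 0.9703)
  lambda* = (3.6822)
  f(x*)   = 9.393

x* = (-2.0911, 0.8475, 0.9703), lambda* = (3.6822)
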